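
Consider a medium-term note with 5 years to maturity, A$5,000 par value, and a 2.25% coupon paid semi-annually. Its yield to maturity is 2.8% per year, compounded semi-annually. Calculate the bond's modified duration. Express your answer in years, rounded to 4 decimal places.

Periodic yield y = 0.014. First find Macaulay duration:
  t   CF        PV=CF/(1+0.014)^t    t·PV
  1        56.25        55.4734        55.4734
  2        56.25        54.7075       109.4149
  3        56.25        53.9521       161.8564
  4        56.25        53.2072       212.8289
  5        56.25        52.4726       262.3631
  6        56.25        51.7481       310.4889
  7        56.25        51.0337       357.2357
  8        56.25        50.3291       402.6325
  9        56.25        49.6342       446.7077
  10    5,056.25     4,399.9626    43,999.6264
  Σ                  4,872.5206    46,318.6280
P = 4,872.5206; Macaulay duration = 46,318.6280 / 4,872.5206 = 9.50609 half-year periods = 4.75305 years.
Modified duration = D_Mac / (1 + y) = 4.75305 / 1.014 = 4.68742 years.

4.6874 years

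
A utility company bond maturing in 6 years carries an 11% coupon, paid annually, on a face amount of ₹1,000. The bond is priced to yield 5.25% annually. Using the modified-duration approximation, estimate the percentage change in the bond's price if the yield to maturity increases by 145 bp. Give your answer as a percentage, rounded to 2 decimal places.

-6.70%

Periodic yield y = 0.0525. Modified duration first:
  t   CF        PV=CF/(1+0.0525)^t    t·PV
  1       110.00       104.5131       104.5131
  2       110.00        99.2998       198.5996
  3       110.00        94.3466       283.0399
  4       110.00        89.6405       358.5620
  5       110.00        85.1691       425.8456
  6     1,110.00       816.5642     4,899.3854
  Σ                  1,289.5334     6,269.9456
P = 1,289.5334; D_Mac = 4.86218 yrs; D_mod = 4.86218/(1+0.0525) = 4.61965 yrs.
ΔP/P ≈ -D_mod · Δy = -4.61965 × (+0.0145) = -0.066985 = -6.6985%.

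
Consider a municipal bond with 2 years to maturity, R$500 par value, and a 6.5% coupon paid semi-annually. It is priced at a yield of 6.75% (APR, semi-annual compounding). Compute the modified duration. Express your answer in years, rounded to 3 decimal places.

1.845 years

Periodic yield y = 0.03375. First find Macaulay duration:
  t   CF        PV=CF/(1+0.03375)^t    t·PV
  1        16.25        15.7195        15.7195
  2        16.25        15.2063        30.4125
  3        16.25        14.7098        44.1294
  4       516.25       452.0620     1,808.2479
  Σ                    497.6975     1,898.5093
P = 497.6975; Macaulay duration = 1,898.5093 / 497.6975 = 3.81458 half-year periods = 1.90729 years.
Modified duration = D_Mac / (1 + y) = 1.90729 / 1.03375 = 1.84502 years.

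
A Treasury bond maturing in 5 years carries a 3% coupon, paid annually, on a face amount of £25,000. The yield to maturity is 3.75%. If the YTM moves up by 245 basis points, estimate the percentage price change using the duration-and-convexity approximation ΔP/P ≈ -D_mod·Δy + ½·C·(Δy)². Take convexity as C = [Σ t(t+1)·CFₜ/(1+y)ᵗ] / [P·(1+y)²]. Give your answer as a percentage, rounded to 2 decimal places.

With y = 0.0375:
  t   CF        PV=CF/(1+0.0375)^t    t·PV        t(t+1)·PV
  1       750.00       722.8916       722.8916       1,445.7831
  2       750.00       696.7630     1,393.5259       4,180.5777
  3       750.00       671.5788     2,014.7363       8,058.9450
  4       750.00       647.3048     2,589.2193      12,946.0964
  5    25,750.00    21,420.8503   107,104.2516     642,625.5095
  Σ                 24,159.3884   113,824.6246     669,256.9118
P = 24,159.3884; D_Mac = 4.71140 yrs; D_mod = 4.54111 yrs; C = 25.73539.
Duration effect: -4.54111 × (+0.0245) = -0.111257
Convexity effect: 0.5 × 25.73539 × (0.0245)² = +0.0077238
ΔP/P ≈ -0.111257 + 0.0077238 = -0.103533 = -10.3533%.

-10.35%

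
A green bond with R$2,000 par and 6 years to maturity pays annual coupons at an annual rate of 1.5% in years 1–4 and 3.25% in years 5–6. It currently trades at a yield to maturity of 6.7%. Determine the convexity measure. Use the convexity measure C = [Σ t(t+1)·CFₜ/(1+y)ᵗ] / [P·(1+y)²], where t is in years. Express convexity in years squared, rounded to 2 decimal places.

With y = 0.067:
  t   CF        PV=CF/(1+0.067)^t    t·PV        t(t+1)·PV
  1        30.00        28.1162        28.1162          56.2324
  2        30.00        26.3507        52.7014         158.1043
  3        30.00        24.6961        74.0882         296.3529
  4        30.00        23.1453        92.5814         462.9068
  5        65.00        46.9993       234.9964       1,409.9786
  6     2,065.00     1,399.3732     8,396.2390      58,773.6727
  Σ                  1,548.6808     8,878.7226      61,157.2477
P = 1,548.6808.
Convexity = Σ t(t+1)·PV / [P·(1+y)²] = 61,157.2477 / (1,548.6808 × 1.138489) = 34.68624.

34.69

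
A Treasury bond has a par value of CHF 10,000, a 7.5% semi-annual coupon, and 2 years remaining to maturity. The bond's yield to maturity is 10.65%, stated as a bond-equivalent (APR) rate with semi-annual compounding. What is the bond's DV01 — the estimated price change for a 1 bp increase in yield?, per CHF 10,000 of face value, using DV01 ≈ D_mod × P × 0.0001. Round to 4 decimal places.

CHF 1.6956

Periodic yield y = 0.05325.
  t   CF        PV=CF/(1+0.05325)^t    t·PV
  1       375.00       356.0408       356.0408
  2       375.00       338.0402       676.0804
  3       375.00       320.9496       962.8489
  4    10,375.00     8,430.6728    33,722.6912
  Σ                  9,445.7034    35,717.6612
P = 9,445.7034; D_Mac = 3.78137 half-year periods = 1.89068 yrs; D_mod = 1.79509 yrs.
DV01 ≈ 1.79509 × 9,445.7034 × 0.0001 = 1.695593.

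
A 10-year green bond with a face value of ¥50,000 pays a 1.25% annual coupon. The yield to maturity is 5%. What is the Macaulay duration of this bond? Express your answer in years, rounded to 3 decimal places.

Periodic yield y = 0.05. Discount each cash flow and weight by its year:
  t   CF        PV=CF/(1+0.05)^t    t·PV
  1       625.00       595.2381       595.2381
  2       625.00       566.8934     1,133.7868
  3       625.00       539.8985     1,619.6955
  4       625.00       514.1890     2,056.7562
  5       625.00       489.7039     2,448.5193
  6       625.00       466.3846     2,798.3077
  7       625.00       444.1758     3,109.2308
  8       625.00       423.0246     3,384.1968
  9       625.00       402.8806     3,625.9252
  10   50,625.00    31,079.3585   310,793.5846
  Σ                 35,521.7470   331,565.2410
Price P = Σ PV = 35,521.7470.
Macaulay duration = Σ(t·PV) / P = 331,565.2410 / 35,521.7470 = 9.33415 years.

9.334 years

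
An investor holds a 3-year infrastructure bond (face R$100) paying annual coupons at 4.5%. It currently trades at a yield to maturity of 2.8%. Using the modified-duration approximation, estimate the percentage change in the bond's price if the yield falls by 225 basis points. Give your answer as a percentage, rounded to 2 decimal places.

+6.29%

Periodic yield y = 0.028. Modified duration first:
  t   CF        PV=CF/(1+0.028)^t    t·PV
  1         4.50         4.3774         4.3774
  2         4.50         4.2582         8.5164
  3       104.50        96.1916       288.5747
  Σ                    104.8272       301.4685
P = 104.8272; D_Mac = 2.87586 yrs; D_mod = 2.87586/(1+0.028) = 2.79753 yrs.
ΔP/P ≈ -D_mod · Δy = -2.79753 × (-0.0225) = +0.062944 = +6.2944%.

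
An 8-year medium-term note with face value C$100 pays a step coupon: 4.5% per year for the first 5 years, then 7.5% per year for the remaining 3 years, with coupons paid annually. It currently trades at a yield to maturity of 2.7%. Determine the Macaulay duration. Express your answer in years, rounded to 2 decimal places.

6.97 years

Periodic yield y = 0.027. Discount each cash flow and weight by its year:
  t   CF        PV=CF/(1+0.027)^t    t·PV
  1         4.50         4.3817         4.3817
  2         4.50         4.2665         8.5330
  3         4.50         4.1543        12.4630
  4         4.50         4.0451        16.1805
  5         4.50         3.9388        19.6938
  6         7.50         6.3920        38.3522
  7         7.50         6.2240        43.5679
  8       107.50        86.8650       694.9201
  Σ                    120.2674       838.0921
Price P = Σ PV = 120.2674.
Macaulay duration = Σ(t·PV) / P = 838.0921 / 120.2674 = 6.96857 years.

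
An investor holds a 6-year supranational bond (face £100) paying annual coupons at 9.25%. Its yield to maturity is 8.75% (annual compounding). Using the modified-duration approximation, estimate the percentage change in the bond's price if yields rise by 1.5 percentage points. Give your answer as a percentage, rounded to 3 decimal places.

Periodic yield y = 0.0875. Modified duration first:
  t   CF        PV=CF/(1+0.0875)^t    t·PV
  1         9.25         8.5057         8.5057
  2         9.25         7.8214        15.6428
  3         9.25         7.1921        21.5762
  4         9.25         6.6134        26.4536
  5         9.25         6.0813        30.4064
  6       109.25        66.0459       396.2754
  Σ                    102.2598       498.8601
P = 102.2598; D_Mac = 4.87836 yrs; D_mod = 4.87836/(1+0.0875) = 4.48585 yrs.
ΔP/P ≈ -D_mod · Δy = -4.48585 × (+0.015) = -0.067288 = -6.7288%.

-6.729%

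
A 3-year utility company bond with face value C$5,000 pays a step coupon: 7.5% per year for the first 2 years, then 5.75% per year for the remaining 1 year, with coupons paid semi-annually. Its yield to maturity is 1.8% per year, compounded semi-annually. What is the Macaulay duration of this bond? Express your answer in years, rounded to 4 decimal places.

2.7639 years

Periodic yield y = 0.009. Discount each cash flow and weight by its period:
  t   CF        PV=CF/(1+0.009)^t    t·PV
  1       187.50       185.8276       185.8276
  2       187.50       184.1700       368.3400
  3       187.50       182.5273       547.5818
  4       187.50       180.8992       723.5967
  5       143.75       137.4523       687.2615
  6     5,143.75     4,874.5312    29,247.1872
  Σ                  5,745.4075    31,759.7949
Price P = Σ PV = 5,745.4075.
Macaulay duration = Σ(t·PV) / P = 31,759.7949 / 5,745.4075 = 5.52786 half-year periods.
In years: 5.52786 / 2 = 2.76393 years.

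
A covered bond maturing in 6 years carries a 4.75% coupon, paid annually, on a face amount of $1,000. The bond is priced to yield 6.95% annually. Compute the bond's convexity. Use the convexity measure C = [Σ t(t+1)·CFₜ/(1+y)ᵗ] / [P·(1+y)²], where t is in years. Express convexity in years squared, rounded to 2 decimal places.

31.21

With y = 0.0695:
  t   CF        PV=CF/(1+0.0695)^t    t·PV        t(t+1)·PV
  1        47.50        44.4133        44.4133          88.8266
  2        47.50        41.5271        83.0543         249.1628
  3        47.50        38.8286       116.4857         465.9427
  4        47.50        36.3053       145.2213         726.1067
  5        47.50        33.9461       169.7304       1,018.3825
  6     1,047.50       699.9537     4,199.7221      29,398.0544
  Σ                    894.9741     4,758.6270      31,946.4756
P = 894.9741.
Convexity = Σ t(t+1)·PV / [P·(1+y)²] = 31,946.4756 / (894.9741 × 1.143830) = 31.20692.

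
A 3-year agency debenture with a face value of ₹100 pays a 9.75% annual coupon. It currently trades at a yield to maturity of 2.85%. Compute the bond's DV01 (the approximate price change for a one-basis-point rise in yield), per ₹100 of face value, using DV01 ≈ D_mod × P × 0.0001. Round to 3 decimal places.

Periodic yield y = 0.0285.
  t   CF        PV=CF/(1+0.0285)^t    t·PV
  1         9.75         9.4798         9.4798
  2         9.75         9.2171        18.4343
  3       109.75       100.8769       302.6306
  Σ                    119.5738       330.5447
P = 119.5738; D_Mac = 2.76436 yrs; D_mod = 2.68776 yrs.
DV01 ≈ 2.68776 × 119.5738 × 0.0001 = 0.032139.

₹0.032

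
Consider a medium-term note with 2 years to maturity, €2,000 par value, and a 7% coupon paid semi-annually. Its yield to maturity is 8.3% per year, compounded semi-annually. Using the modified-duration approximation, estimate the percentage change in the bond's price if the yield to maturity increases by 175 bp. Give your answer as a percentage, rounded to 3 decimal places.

-3.192%

Periodic yield y = 0.0415. Modified duration first:
  t   CF        PV=CF/(1+0.0415)^t    t·PV
  1        70.00        67.2108        67.2108
  2        70.00        64.5326       129.0653
  3        70.00        61.9613       185.8838
  4     2,070.00     1,759.2730     7,037.0922
  Σ                  1,952.9777     7,419.2520
P = 1,952.9777; D_Mac = 3.79894 half-year periods = 1.89947 yrs; D_mod = 1.89947/(1+0.0415) = 1.82378 yrs.
ΔP/P ≈ -D_mod · Δy = -1.82378 × (+0.0175) = -0.031916 = -3.1916%.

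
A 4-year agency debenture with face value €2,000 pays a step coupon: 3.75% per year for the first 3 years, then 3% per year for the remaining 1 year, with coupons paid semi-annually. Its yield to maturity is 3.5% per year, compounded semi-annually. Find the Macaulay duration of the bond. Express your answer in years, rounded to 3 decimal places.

Periodic yield y = 0.0175. Discount each cash flow and weight by its period:
  t   CF        PV=CF/(1+0.0175)^t    t·PV
  1        37.50        36.8550        36.8550
  2        37.50        36.2212        72.4423
  3        37.50        35.5982       106.7946
  4        37.50        34.9859       139.9438
  5        37.50        34.3842       171.9211
  6        37.50        33.7928       202.7571
  7        30.00        26.5693       185.9852
  8     2,030.00     1,766.9355    14,135.4839
  Σ                  2,005.3422    15,052.1831
Price P = Σ PV = 2,005.3422.
Macaulay duration = Σ(t·PV) / P = 15,052.1831 / 2,005.3422 = 7.50604 half-year periods.
In years: 7.50604 / 2 = 3.75302 years.

3.753 years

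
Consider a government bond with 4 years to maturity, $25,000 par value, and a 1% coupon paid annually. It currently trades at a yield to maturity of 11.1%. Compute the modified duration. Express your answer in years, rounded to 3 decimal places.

Periodic yield y = 0.111. First find Macaulay duration:
  t   CF        PV=CF/(1+0.111)^t    t·PV
  1       250.00       225.0225       225.0225
  2       250.00       202.5405       405.0810
  3       250.00       182.3047       546.9141
  4    25,250.00    16,573.1533    66,292.6131
  Σ                 17,183.0210    67,469.6306
P = 17,183.0210; Macaulay duration = 67,469.6306 / 17,183.0210 = 3.92653 years.
Modified duration = D_Mac / (1 + y) = 3.92653 / 1.111 = 3.53423 years.

3.534 years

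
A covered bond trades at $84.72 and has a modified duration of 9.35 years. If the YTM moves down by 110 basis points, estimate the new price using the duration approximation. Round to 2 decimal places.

$93.43

Duration approximation: ΔP/P ≈ -D_mod · Δy = -9.35 × (-0.011) = +0.102850.
New price ≈ 84.72 × (1 + 0.102850) = 93.433452.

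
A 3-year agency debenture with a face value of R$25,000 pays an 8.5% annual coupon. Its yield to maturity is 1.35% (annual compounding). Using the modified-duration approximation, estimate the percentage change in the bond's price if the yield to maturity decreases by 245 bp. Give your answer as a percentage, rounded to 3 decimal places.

Periodic yield y = 0.0135. Modified duration first:
  t   CF        PV=CF/(1+0.0135)^t    t·PV
  1     2,125.00     2,096.6946     2,096.6946
  2     2,125.00     2,068.7663     4,137.5326
  3    27,125.00    26,055.4446    78,166.3337
  Σ                 30,220.9055    84,400.5609
P = 30,220.9055; D_Mac = 2.79279 yrs; D_mod = 2.79279/(1+0.0135) = 2.75559 yrs.
ΔP/P ≈ -D_mod · Δy = -2.75559 × (-0.0245) = +0.067512 = +6.7512%.

+6.751%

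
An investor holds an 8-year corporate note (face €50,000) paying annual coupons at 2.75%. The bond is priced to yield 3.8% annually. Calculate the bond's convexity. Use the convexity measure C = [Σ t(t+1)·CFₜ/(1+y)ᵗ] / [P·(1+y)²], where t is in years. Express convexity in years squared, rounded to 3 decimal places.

58.627

With y = 0.038:
  t   CF        PV=CF/(1+0.038)^t    t·PV        t(t+1)·PV
  1     1,375.00     1,324.6628     1,324.6628       2,649.3256
  2     1,375.00     1,276.1684     2,552.3368       7,657.0105
  3     1,375.00     1,229.4493     3,688.3480      14,753.3921
  4     1,375.00     1,184.4406     4,737.7624      23,688.8119
  5     1,375.00     1,141.0796     5,705.3979      34,232.3872
  6     1,375.00     1,099.3059     6,595.8357      46,170.8497
  7     1,375.00     1,059.0616     7,413.4312      59,307.4499
  8    51,375.00    38,121.7656   304,974.1249   2,744,767.1239
  Σ                 46,435.9339   336,991.8997   2,933,226.3508
P = 46,435.9339.
Convexity = Σ t(t+1)·PV / [P·(1+y)²] = 2,933,226.3508 / (46,435.9339 × 1.077444) = 58.62687.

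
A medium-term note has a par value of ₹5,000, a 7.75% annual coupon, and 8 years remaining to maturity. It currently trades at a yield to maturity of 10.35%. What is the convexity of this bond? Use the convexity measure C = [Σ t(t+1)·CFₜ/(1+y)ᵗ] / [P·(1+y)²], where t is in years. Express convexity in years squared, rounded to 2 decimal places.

40.86

With y = 0.1035:
  t   CF        PV=CF/(1+0.1035)^t    t·PV        t(t+1)·PV
  1       387.50       351.1554       351.1554         702.3108
  2       387.50       318.2197       636.4394       1,909.3181
  3       387.50       288.3731       865.1192       3,460.4768
  4       387.50       261.3258     1,045.3034       5,226.5168
  5       387.50       236.8154     1,184.0772       7,104.4633
  6       387.50       214.6039     1,287.6236       9,013.3653
  7       387.50       194.4757     1,361.3299      10,890.6392
  8     5,387.50     2,450.2398    19,601.9181     176,417.2628
  Σ                  4,315.2088    26,332.9662     214,724.3531
P = 4,315.2088.
Convexity = Σ t(t+1)·PV / [P·(1+y)²] = 214,724.3531 / (4,315.2088 × 1.217712) = 40.86343.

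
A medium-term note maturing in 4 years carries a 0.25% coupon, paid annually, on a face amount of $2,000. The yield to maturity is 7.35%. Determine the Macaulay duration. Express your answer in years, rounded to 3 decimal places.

3.982 years

Periodic yield y = 0.0735. Discount each cash flow and weight by its year:
  t   CF        PV=CF/(1+0.0735)^t    t·PV
  1         5.00         4.6577         4.6577
  2         5.00         4.3388         8.6775
  3         5.00         4.0417        12.1251
  4     2,005.00     1,509.7540     6,039.0159
  Σ                  1,522.7921     6,064.4762
Price P = Σ PV = 1,522.7921.
Macaulay duration = Σ(t·PV) / P = 6,064.4762 / 1,522.7921 = 3.98247 years.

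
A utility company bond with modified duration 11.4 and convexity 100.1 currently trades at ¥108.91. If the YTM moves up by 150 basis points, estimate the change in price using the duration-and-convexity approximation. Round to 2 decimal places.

Duration effect: -D_mod·Δy = -11.4 × (+0.015) = -0.171000
Convexity effect: ½·C·(Δy)² = 0.5 × 100.1 × (0.015)² = +0.01126125
ΔP/P ≈ -0.171000 + 0.01126125 = -0.15973875
ΔP ≈ 108.91 × (-0.15973875) = -17.3971472625.

-¥17.40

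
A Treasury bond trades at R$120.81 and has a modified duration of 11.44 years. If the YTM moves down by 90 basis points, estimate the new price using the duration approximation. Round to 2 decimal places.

Duration approximation: ΔP/P ≈ -D_mod · Δy = -11.44 × (-0.009) = +0.102960.
New price ≈ 120.81 × (1 + 0.102960) = 133.2485976.

R$133.25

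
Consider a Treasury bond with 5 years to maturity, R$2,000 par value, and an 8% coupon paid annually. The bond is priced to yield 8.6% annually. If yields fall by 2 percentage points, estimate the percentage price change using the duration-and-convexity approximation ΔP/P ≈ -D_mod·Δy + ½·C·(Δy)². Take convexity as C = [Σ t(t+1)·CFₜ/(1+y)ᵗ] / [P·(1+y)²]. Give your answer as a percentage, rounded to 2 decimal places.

With y = 0.086:
  t   CF        PV=CF/(1+0.086)^t    t·PV        t(t+1)·PV
  1       160.00       147.3297       147.3297         294.6593
  2       160.00       135.6627       271.3253         813.9760
  3       160.00       124.9196       374.7587       1,499.0349
  4       160.00       115.0272       460.1089       2,300.5447
  5     2,160.00     1,429.8966     7,149.4829      42,896.8971
  Σ                  1,952.8357     8,403.0055      47,805.1121
P = 1,952.8357; D_Mac = 4.30298 yrs; D_mod = 3.96222 yrs; C = 20.75625.
Duration effect: -3.96222 × (-0.02) = +0.079244
Convexity effect: 0.5 × 20.75625 × (-0.02)² = +0.0041513
ΔP/P ≈ +0.079244 + 0.0041513 = +0.083396 = +8.3396%.

+8.34%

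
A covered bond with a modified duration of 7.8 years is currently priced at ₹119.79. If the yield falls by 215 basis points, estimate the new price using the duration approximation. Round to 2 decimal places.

Duration approximation: ΔP/P ≈ -D_mod · Δy = -7.8 × (-0.0215) = +0.167700.
New price ≈ 119.79 × (1 + 0.167700) = 139.878783.

₹139.88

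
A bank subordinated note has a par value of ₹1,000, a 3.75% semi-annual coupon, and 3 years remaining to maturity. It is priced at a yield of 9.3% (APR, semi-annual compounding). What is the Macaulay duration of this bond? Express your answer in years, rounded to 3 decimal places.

2.852 years

Periodic yield y = 0.0465. Discount each cash flow and weight by its period:
  t   CF        PV=CF/(1+0.0465)^t    t·PV
  1        18.75        17.9169        17.9169
  2        18.75        17.1208        34.2415
  3        18.75        16.3600        49.0800
  4        18.75        15.6331        62.5323
  5        18.75        14.9384        74.6922
  6     1,018.75       775.5900     4,653.5403
  Σ                    857.5592     4,892.0031
Price P = Σ PV = 857.5592.
Macaulay duration = Σ(t·PV) / P = 4,892.0031 / 857.5592 = 5.70457 half-year periods.
In years: 5.70457 / 2 = 2.85228 years.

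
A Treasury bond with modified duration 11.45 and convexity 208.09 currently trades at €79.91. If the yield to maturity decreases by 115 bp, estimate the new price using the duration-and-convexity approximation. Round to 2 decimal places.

€91.53

Duration effect: -D_mod·Δy = -11.45 × (-0.0115) = +0.131675
Convexity effect: ½·C·(Δy)² = 0.5 × 208.09 × (-0.0115)² = +0.01375995125
ΔP/P ≈ +0.131675 + 0.01375995125 = +0.14543495125
New price ≈ 79.91 × (1 + 0.14543495125) = 91.5317069543875.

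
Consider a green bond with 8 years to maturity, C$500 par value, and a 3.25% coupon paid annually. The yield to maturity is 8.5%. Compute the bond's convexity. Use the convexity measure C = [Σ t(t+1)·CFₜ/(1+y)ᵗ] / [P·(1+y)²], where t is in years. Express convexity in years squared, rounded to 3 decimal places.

50.947

With y = 0.085:
  t   CF        PV=CF/(1+0.085)^t    t·PV        t(t+1)·PV
  1        16.25        14.9770        14.9770          29.9539
  2        16.25        13.8036        27.6073          82.8219
  3        16.25        12.7223        38.1668         152.6671
  4        16.25        11.7256        46.9023         234.5116
  5        16.25        10.8070        54.0349         324.2096
  6        16.25         9.9604        59.7621         418.3350
  7        16.25         9.1801        64.2604         514.0830
  8       516.25       268.7956     2,150.3648      19,353.2834
  Σ                    351.9714     2,456.0756      21,109.8655
P = 351.9714.
Convexity = Σ t(t+1)·PV / [P·(1+y)²] = 21,109.8655 / (351.9714 × 1.177225) = 50.94699.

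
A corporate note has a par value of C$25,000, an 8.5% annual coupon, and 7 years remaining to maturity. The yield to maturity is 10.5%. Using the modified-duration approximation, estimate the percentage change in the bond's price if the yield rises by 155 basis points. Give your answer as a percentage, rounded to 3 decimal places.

-7.674%

Periodic yield y = 0.105. Modified duration first:
  t   CF        PV=CF/(1+0.105)^t    t·PV
  1     2,125.00     1,923.0769     1,923.0769
  2     2,125.00     1,740.3411     3,480.6822
  3     2,125.00     1,574.9693     4,724.9080
  4     2,125.00     1,425.3116     5,701.2464
  5     2,125.00     1,289.8748     6,449.3738
  6     2,125.00     1,167.3075     7,003.8448
  7    27,125.00    13,484.4675    94,391.2725
  Σ                 22,605.3487   123,674.4047
P = 22,605.3487; D_Mac = 5.47102 yrs; D_mod = 5.47102/(1+0.105) = 4.95115 yrs.
ΔP/P ≈ -D_mod · Δy = -4.95115 × (+0.0155) = -0.076743 = -7.6743%.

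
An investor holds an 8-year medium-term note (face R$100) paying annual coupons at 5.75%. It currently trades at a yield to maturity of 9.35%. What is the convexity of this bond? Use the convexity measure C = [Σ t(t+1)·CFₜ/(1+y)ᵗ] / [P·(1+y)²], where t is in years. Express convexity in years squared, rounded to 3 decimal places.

With y = 0.0935:
  t   CF        PV=CF/(1+0.0935)^t    t·PV        t(t+1)·PV
  1         5.75         5.2583         5.2583          10.5167
  2         5.75         4.8087         9.6175          28.8524
  3         5.75         4.3976        13.1927          52.7707
  4         5.75         4.0215        16.0862          80.4309
  5         5.75         3.6777        18.3884         110.3304
  6         5.75         3.3632        20.1793         141.2552
  7         5.75         3.0756        21.5295         172.2362
  8       105.75        51.7285       413.8282       3,724.4536
  Σ                     80.3312       518.0801       4,320.8460
P = 80.3312.
Convexity = Σ t(t+1)·PV / [P·(1+y)²] = 4,320.8460 / (80.3312 × 1.195742) = 44.98283.

44.983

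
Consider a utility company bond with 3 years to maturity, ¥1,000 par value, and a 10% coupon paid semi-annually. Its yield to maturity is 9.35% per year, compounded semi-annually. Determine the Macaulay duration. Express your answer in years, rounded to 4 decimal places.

Periodic yield y = 0.04675. Discount each cash flow and weight by its period:
  t   CF        PV=CF/(1+0.04675)^t    t·PV
  1        50.00        47.7669        47.7669
  2        50.00        45.6335        91.2671
  3        50.00        43.5954       130.7863
  4        50.00        41.6484       166.5935
  5        50.00        39.7883       198.9414
  6     1,050.00       798.2363     4,789.4179
  Σ                  1,016.6688     5,424.7731
Price P = Σ PV = 1,016.6688.
Macaulay duration = Σ(t·PV) / P = 5,424.7731 / 1,016.6688 = 5.33583 half-year periods.
In years: 5.33583 / 2 = 2.66792 years.

2.6679 years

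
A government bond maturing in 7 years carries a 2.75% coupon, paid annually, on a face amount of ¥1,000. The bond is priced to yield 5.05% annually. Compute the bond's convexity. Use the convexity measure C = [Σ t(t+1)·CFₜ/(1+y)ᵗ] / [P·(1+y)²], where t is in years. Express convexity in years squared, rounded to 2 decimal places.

45.14

With y = 0.0505:
  t   CF        PV=CF/(1+0.0505)^t    t·PV        t(t+1)·PV
  1        27.50        26.1780        26.1780          52.3560
  2        27.50        24.9196        49.8391         149.5174
  3        27.50        23.7216        71.1649         284.6596
  4        27.50        22.5813        90.3251         451.6255
  5        27.50        21.4957       107.4787         644.8722
  6        27.50        20.4624       122.7743         859.4204
  7     1,027.50       727.7956     5,094.5693      40,756.5543
  Σ                    867.1542     5,562.3295      43,199.0054
P = 867.1542.
Convexity = Σ t(t+1)·PV / [P·(1+y)²] = 43,199.0054 / (867.1542 × 1.103550) = 45.14247.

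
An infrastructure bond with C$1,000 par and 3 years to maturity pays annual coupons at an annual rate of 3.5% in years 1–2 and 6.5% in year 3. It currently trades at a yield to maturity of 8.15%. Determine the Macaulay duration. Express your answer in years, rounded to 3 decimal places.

2.895 years

Periodic yield y = 0.0815. Discount each cash flow and weight by its year:
  t   CF        PV=CF/(1+0.0815)^t    t·PV
  1        35.00        32.3625        32.3625
  2        35.00        29.9237        59.8474
  3     1,065.00       841.9185     2,525.7554
  Σ                    904.2046     2,617.9652
Price P = Σ PV = 904.2046.
Macaulay duration = Σ(t·PV) / P = 2,617.9652 / 904.2046 = 2.89532 years.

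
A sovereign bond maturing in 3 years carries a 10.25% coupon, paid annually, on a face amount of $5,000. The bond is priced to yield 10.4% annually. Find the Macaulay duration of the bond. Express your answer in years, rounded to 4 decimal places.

Periodic yield y = 0.104. Discount each cash flow and weight by its year:
  t   CF        PV=CF/(1+0.104)^t    t·PV
  1       512.50       464.2210       464.2210
  2       512.50       420.4900       840.9801
  3     5,512.50     4,096.7681    12,290.3043
  Σ                  4,981.4792    13,595.5054
Price P = Σ PV = 4,981.4792.
Macaulay duration = Σ(t·PV) / P = 13,595.5054 / 4,981.4792 = 2.72921 years.

2.7292 years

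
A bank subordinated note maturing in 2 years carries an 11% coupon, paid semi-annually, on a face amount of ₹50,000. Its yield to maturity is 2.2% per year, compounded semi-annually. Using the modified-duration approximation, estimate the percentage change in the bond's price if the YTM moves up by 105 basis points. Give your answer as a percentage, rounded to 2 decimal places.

Periodic yield y = 0.011. Modified duration first:
  t   CF        PV=CF/(1+0.011)^t    t·PV
  1     2,750.00     2,720.0791     2,720.0791
  2     2,750.00     2,690.4838     5,380.9676
  3     2,750.00     2,661.2105     7,983.6315
  4    52,750.00    50,491.4499   201,965.7994
  Σ                 58,563.2233   218,050.4777
P = 58,563.2233; D_Mac = 3.72333 half-year periods = 1.86167 yrs; D_mod = 1.86167/(1+0.011) = 1.84141 yrs.
ΔP/P ≈ -D_mod · Δy = -1.84141 × (+0.0105) = -0.019335 = -1.9335%.

-1.93%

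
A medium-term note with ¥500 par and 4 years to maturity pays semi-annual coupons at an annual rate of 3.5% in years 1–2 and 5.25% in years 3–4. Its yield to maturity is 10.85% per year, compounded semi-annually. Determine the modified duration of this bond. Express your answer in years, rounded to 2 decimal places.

Periodic yield y = 0.05425. First find Macaulay duration:
  t   CF        PV=CF/(1+0.05425)^t    t·PV
  1        8.750         8.2997         8.2997
  2        8.750         7.8726        15.7453
  3        8.750         7.4675        22.4026
  4        8.750         7.0833        28.3331
  5       13.125        10.0782        50.3908
  6       13.125         9.5596        57.3573
  7       13.125         9.0676        63.4734
  8      513.125       336.2593     2,690.0744
  Σ                    395.6878     2,936.0766
P = 395.6878; Macaulay duration = 2,936.0766 / 395.6878 = 7.42018 half-year periods = 3.71009 years.
Modified duration = D_Mac / (1 + y) = 3.71009 / 1.05425 = 3.51918 years.

3.52 years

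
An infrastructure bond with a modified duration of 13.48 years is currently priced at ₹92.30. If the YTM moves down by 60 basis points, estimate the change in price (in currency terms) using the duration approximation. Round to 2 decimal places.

Duration approximation: ΔP/P ≈ -D_mod · Δy = -13.48 × (-0.006) = +0.080880.
ΔP ≈ 92.30 × (+0.080880) = +7.465224.

+₹7.47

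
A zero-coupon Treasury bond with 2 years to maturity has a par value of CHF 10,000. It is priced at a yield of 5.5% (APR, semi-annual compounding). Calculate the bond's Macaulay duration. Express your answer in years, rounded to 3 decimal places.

A zero-coupon bond has a single cash flow at maturity, so its Macaulay duration equals its maturity: 2 years.
(Equivalently: 4 semi-annual periods ÷ 2 = 2 years.)

2.000 years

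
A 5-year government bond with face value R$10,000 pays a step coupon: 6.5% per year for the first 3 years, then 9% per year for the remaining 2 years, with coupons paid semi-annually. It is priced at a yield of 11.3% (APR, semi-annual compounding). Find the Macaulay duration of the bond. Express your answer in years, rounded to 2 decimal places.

Periodic yield y = 0.0565. Discount each cash flow and weight by its period:
  t   CF        PV=CF/(1+0.0565)^t    t·PV
  1       325.00       307.6195       307.6195
  2       325.00       291.1685       582.3370
  3       325.00       275.5972       826.7917
  4       325.00       260.8587     1,043.4349
  5       325.00       246.9084     1,234.5420
  6       325.00       233.7041     1,402.2247
  7       450.00       306.2852     2,143.9964
  8       450.00       289.9055     2,319.2443
  9       450.00       274.4018     2,469.6165
  10   10,450.00     6,031.4437    60,314.4368
  Σ                  8,517.8927    72,644.2435
Price P = Σ PV = 8,517.8927.
Macaulay duration = Σ(t·PV) / P = 72,644.2435 / 8,517.8927 = 8.52843 half-year periods.
In years: 8.52843 / 2 = 4.26421 years.

4.26 years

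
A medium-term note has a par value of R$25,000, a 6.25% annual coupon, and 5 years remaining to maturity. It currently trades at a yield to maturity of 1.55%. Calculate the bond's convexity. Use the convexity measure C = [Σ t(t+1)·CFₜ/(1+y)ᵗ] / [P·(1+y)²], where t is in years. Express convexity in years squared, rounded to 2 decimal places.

25.26

With y = 0.0155:
  t   CF        PV=CF/(1+0.0155)^t    t·PV        t(t+1)·PV
  1     1,562.50     1,538.6509     1,538.6509       3,077.3018
  2     1,562.50     1,515.1658     3,030.3317       9,090.9950
  3     1,562.50     1,492.0392     4,476.1177      17,904.4708
  4     1,562.50     1,469.2656     5,877.0625      29,385.3123
  5    26,562.50    24,596.2732   122,981.3661     737,888.1967
  Σ                 30,611.3948   137,903.5289     797,346.2767
P = 30,611.3948.
Convexity = Σ t(t+1)·PV / [P·(1+y)²] = 797,346.2767 / (30,611.3948 × 1.031240) = 25.25829.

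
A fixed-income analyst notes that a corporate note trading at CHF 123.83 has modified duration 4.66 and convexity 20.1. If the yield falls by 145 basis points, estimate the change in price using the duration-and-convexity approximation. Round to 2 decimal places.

Duration effect: -D_mod·Δy = -4.66 × (-0.0145) = +0.067570
Convexity effect: ½·C·(Δy)² = 0.5 × 20.1 × (-0.0145)² = +0.0021130125
ΔP/P ≈ +0.067570 + 0.0021130125 = +0.0696830125
ΔP ≈ 123.83 × (+0.0696830125) = +8.628847437875.

+CHF 8.63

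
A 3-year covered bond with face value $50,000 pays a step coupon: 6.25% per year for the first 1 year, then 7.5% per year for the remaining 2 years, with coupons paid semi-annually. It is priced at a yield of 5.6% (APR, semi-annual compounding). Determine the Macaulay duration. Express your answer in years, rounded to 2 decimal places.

Periodic yield y = 0.028. Discount each cash flow and weight by its period:
  t   CF        PV=CF/(1+0.028)^t    t·PV
  1     1,562.50     1,519.9416     1,519.9416
  2     1,562.50     1,478.5424     2,957.0849
  3     1,875.00     1,725.9250     5,177.7751
  4     1,875.00     1,678.9154     6,715.6616
  5     1,875.00     1,633.1862     8,165.9309
  6    51,875.00    43,954.1030   263,724.6181
  Σ                 51,990.6137   288,261.0123
Price P = Σ PV = 51,990.6137.
Macaulay duration = Σ(t·PV) / P = 288,261.0123 / 51,990.6137 = 5.54448 half-year periods.
In years: 5.54448 / 2 = 2.77224 years.

2.77 years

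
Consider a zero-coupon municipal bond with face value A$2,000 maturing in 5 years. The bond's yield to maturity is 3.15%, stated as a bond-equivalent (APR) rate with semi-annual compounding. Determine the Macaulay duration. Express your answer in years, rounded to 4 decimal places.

A zero-coupon bond has a single cash flow at maturity, so its Macaulay duration equals its maturity: 5 years.
(Equivalently: 10 semi-annual periods ÷ 2 = 5 years.)

5.0000 years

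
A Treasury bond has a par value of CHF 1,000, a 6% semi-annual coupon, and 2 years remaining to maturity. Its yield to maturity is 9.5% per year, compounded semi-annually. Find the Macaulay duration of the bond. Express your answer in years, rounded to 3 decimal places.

1.911 years

Periodic yield y = 0.0475. Discount each cash flow and weight by its period:
  t   CF        PV=CF/(1+0.0475)^t    t·PV
  1        30.00        28.6396        28.6396
  2        30.00        27.3409        54.6818
  3        30.00        26.1011        78.3034
  4     1,030.00       855.5021     3,422.0085
  Σ                    937.5838     3,583.6334
Price P = Σ PV = 937.5838.
Macaulay duration = Σ(t·PV) / P = 3,583.6334 / 937.5838 = 3.82220 half-year periods.
In years: 3.82220 / 2 = 1.91110 years.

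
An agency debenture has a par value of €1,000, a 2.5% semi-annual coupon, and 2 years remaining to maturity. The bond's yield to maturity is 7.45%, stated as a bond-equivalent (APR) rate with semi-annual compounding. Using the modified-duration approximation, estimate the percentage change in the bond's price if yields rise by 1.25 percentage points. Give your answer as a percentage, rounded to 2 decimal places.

Periodic yield y = 0.03725. Modified duration first:
  t   CF        PV=CF/(1+0.03725)^t    t·PV
  1        12.50        12.0511        12.0511
  2        12.50        11.6183        23.2366
  3        12.50        11.2011        33.6032
  4     1,012.50       874.7043     3,498.8172
  Σ                    909.5748     3,567.7081
P = 909.5748; D_Mac = 3.92239 half-year periods = 1.96120 yrs; D_mod = 1.96120/(1+0.03725) = 1.89076 yrs.
ΔP/P ≈ -D_mod · Δy = -1.89076 × (+0.0125) = -0.023635 = -2.3635%.

-2.36%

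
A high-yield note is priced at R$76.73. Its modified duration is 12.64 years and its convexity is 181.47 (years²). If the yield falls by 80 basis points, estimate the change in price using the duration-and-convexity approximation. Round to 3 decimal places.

Duration effect: -D_mod·Δy = -12.64 × (-0.008) = +0.101120
Convexity effect: ½·C·(Δy)² = 0.5 × 181.47 × (-0.008)² = +0.00580704
ΔP/P ≈ +0.101120 + 0.00580704 = +0.10692704
ΔP ≈ 76.73 × (+0.10692704) = +8.2045117792.

+R$8.205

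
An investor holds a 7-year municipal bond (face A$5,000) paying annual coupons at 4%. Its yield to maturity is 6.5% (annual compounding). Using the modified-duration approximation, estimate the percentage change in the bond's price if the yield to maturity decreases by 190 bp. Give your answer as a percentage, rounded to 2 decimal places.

+11.01%

Periodic yield y = 0.065. Modified duration first:
  t   CF        PV=CF/(1+0.065)^t    t·PV
  1       200.00       187.7934       187.7934
  2       200.00       176.3319       352.6637
  3       200.00       165.5698       496.7095
  4       200.00       155.4646       621.8585
  5       200.00       145.9762       729.8808
  6       200.00       137.0668       822.4009
  7     5,200.00     3,346.2323    23,423.6262
  Σ                  4,314.4350    26,634.9331
P = 4,314.4350; D_Mac = 6.17345 yrs; D_mod = 6.17345/(1+0.065) = 5.79666 yrs.
ΔP/P ≈ -D_mod · Δy = -5.79666 × (-0.019) = +0.110137 = +11.0137%.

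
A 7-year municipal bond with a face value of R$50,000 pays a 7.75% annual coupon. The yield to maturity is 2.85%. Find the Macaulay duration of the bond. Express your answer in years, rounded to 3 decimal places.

5.844 years

Periodic yield y = 0.0285. Discount each cash flow and weight by its year:
  t   CF        PV=CF/(1+0.0285)^t    t·PV
  1     3,875.00     3,767.6228     3,767.6228
  2     3,875.00     3,663.2210     7,326.4419
  3     3,875.00     3,561.7122    10,685.1365
  4     3,875.00     3,463.0162    13,852.0648
  5     3,875.00     3,367.0551    16,835.2756
  6     3,875.00     3,273.7532    19,642.5190
  7    53,875.00    44,254.4768   309,781.3378
  Σ                 65,350.8572   381,890.3983
Price P = Σ PV = 65,350.8572.
Macaulay duration = Σ(t·PV) / P = 381,890.3983 / 65,350.8572 = 5.84369 years.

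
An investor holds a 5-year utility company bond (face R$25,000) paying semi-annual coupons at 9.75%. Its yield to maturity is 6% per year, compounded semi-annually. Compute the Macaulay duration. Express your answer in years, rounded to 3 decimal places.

Periodic yield y = 0.03. Discount each cash flow and weight by its period:
  t   CF        PV=CF/(1+0.03)^t    t·PV
  1     1,218.75     1,183.2524     1,183.2524
  2     1,218.75     1,148.7888     2,297.5775
  3     1,218.75     1,115.3289     3,345.9867
  4     1,218.75     1,082.8436     4,331.3744
  5     1,218.75     1,051.3045     5,256.5223
  6     1,218.75     1,020.6839     6,124.1036
  7     1,218.75       990.9553     6,936.6870
  8     1,218.75       962.0925     7,696.7400
  9     1,218.75       934.0704     8,406.6335
  10   26,218.75    19,509.2123   195,092.1233
  Σ                 28,998.5326   240,671.0007
Price P = Σ PV = 28,998.5326.
Macaulay duration = Σ(t·PV) / P = 240,671.0007 / 28,998.5326 = 8.29942 half-year periods.
In years: 8.29942 / 2 = 4.14971 years.

4.150 years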